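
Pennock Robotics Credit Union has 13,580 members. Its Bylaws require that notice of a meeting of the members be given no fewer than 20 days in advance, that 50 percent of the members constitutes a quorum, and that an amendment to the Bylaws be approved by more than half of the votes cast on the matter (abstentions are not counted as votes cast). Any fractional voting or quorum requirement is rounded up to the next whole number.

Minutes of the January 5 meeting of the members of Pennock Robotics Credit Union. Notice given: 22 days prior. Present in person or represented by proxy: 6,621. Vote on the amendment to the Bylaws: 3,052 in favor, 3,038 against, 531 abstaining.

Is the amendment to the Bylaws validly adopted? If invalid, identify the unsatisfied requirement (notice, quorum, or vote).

Notice: 22 days given; 20 required. Satisfied.
Quorum: 50% of 13,580 = 6,790; 6,621 present. Not satisfied.
Vote: requires a majority of the votes cast (6,621 − 531 abstaining = 6,090); a majority of 6090 is 3046, so 3,046 needed; 3,052 in favor. Satisfied.

Invalid — quorum requirement not satisfied.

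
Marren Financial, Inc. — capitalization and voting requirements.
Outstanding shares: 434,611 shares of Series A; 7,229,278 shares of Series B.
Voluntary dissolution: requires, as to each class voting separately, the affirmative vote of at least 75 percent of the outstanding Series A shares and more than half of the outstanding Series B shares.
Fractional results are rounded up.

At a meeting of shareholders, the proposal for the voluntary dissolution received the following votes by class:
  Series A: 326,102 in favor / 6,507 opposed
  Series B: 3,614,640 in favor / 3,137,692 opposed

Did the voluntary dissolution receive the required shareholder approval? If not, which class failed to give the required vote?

Series A: 3/4 of 434611 = 325958.25, rounded up to 325959; 325,959 required, 326,102 in favor — approved.
Series B: a majority of 7229278 is 3614640; 3,614,640 required, 3,614,640 in favor — approved.

Approved — every class gave the required vote.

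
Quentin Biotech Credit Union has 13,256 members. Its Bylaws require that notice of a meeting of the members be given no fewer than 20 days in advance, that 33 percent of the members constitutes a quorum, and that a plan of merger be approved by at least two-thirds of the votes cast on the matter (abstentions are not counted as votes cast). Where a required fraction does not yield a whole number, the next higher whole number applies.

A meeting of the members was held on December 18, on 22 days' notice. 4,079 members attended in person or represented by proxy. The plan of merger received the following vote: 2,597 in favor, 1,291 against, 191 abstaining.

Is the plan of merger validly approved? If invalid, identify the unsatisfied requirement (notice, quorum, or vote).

Invalid — quorum requirement not satisfied.

Notice: 22 days given; 20 required. Satisfied.
Quorum: 33% of 13,256 = 4,374.48, rounded up to 4,375; 4,079 present. Not satisfied.
Vote: requires two-thirds of the votes cast (4,079 − 191 abstaining = 3,888); 2/3 of 3888 = 2592, so 2,592 needed; 2,597 in favor. Satisfied.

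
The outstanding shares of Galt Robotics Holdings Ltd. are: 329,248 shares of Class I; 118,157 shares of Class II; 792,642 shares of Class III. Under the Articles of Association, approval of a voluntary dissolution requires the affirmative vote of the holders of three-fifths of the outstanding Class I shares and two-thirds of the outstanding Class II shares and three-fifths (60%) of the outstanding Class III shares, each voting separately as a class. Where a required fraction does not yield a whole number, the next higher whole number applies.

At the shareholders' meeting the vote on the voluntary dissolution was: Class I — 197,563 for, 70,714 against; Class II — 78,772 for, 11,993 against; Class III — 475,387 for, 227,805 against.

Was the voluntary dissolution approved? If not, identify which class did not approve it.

Not approved — the Class III shares did not give the required vote.

Class I: 3/5 of 329248 = 197548.80, rounded up to 197549; 197,549 required, 197,563 in favor — approved.
Class II: 2/3 of 118157 = 78771.33, rounded up to 78772; 78,772 required, 78,772 in favor — approved.
Class III: 3/5 of 792642 = 475585.20, rounded up to 475586; 475,586 required, 475,387 in favor — not approved.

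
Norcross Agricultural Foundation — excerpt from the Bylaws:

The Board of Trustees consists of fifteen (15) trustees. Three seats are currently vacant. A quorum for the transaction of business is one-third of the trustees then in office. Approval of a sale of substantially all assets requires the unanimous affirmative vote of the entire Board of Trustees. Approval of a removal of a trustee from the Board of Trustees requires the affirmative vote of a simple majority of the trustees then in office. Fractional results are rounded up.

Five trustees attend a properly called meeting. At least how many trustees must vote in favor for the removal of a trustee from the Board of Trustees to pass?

7

The removal of a trustee from the Board of Trustees requires a majority of the trustees then in office (12).
A majority of 12 is 7.
(Only 5 can vote, so the removal of a trustee from the Board of Trustees cannot pass at this meeting, but the required vote is still 7.)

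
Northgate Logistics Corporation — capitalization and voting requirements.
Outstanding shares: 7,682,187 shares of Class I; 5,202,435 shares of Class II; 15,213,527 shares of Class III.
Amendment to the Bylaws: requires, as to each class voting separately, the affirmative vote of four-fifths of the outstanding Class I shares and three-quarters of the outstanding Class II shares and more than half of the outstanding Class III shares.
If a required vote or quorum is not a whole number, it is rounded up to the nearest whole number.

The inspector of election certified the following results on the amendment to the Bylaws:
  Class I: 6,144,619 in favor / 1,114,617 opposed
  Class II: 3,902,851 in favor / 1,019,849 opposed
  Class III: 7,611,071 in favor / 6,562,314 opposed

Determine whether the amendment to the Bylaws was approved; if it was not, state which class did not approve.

Not approved — the Class I shares did not give the required vote.

Class I: 4/5 of 7682187 = 6145749.60, rounded up to 6145750; 6,145,750 required, 6,144,619 in favor — not approved.
Class II: 3/4 of 5202435 = 3901826.25, rounded up to 3901827; 3,901,827 required, 3,902,851 in favor — approved.
Class III: a majority of 15213527 is 7606764; 7,606,764 required, 7,611,071 in favor — approved.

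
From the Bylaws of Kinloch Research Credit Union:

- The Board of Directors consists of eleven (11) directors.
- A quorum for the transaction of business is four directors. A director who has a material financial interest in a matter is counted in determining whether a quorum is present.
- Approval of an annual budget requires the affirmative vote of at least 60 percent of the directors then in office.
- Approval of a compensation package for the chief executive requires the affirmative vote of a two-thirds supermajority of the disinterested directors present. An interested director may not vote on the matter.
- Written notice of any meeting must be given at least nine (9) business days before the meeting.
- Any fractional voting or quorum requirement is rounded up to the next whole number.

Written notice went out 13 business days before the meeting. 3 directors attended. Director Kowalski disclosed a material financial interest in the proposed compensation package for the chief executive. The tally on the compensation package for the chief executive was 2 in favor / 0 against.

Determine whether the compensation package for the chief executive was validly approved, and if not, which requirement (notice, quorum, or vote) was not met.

Notice: 13 business days given; 9 required (13 ≥ 9). Satisfied.
Quorum: 3 present (interested directors count toward quorum); quorum is 4. Not satisfied.
Vote: the compensation package for the chief executive requires two-thirds of the disinterested directors present (3 − 1 = 2). 2/3 of 2 = 1.33, rounded up to 2, so 2 affirmative votes are needed; 2 voted in favor. Satisfied. (Moot — without a quorum no business can be validly transacted.)

Invalid — quorum requirement not satisfied.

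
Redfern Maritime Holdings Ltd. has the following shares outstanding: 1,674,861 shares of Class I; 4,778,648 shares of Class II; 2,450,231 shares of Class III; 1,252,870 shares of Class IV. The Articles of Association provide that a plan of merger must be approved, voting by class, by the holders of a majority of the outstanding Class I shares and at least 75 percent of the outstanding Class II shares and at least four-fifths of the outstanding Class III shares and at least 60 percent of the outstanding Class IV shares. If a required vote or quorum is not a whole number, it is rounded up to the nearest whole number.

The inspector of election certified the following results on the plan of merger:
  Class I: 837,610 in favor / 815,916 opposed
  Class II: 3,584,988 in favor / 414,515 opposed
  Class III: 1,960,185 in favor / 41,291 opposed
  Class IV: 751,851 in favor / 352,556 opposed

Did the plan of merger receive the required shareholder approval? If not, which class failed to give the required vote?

Class I: a majority of 1674861 is 837431; 837,431 required, 837,610 in favor — approved.
Class II: 3/4 of 4778648 = 3583986; 3,583,986 required, 3,584,988 in favor — approved.
Class III: 4/5 of 2450231 = 1960184.80, rounded up to 1960185; 1,960,185 required, 1,960,185 in favor — approved.
Class IV: 3/5 of 1252870 = 751722; 751,722 required, 751,851 in favor — approved.

Approved — every class gave the required vote.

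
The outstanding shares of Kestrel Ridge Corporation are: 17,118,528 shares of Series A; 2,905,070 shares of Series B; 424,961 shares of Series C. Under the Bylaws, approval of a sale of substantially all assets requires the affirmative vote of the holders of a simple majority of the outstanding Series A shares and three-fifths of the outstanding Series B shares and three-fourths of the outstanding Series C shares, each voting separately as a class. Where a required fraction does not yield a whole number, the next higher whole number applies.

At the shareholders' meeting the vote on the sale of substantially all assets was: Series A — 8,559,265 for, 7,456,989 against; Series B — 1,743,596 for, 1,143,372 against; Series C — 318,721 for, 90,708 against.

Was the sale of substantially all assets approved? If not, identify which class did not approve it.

Series A: a majority of 17118528 is 8559265; 8,559,265 required, 8,559,265 in favor — approved.
Series B: 3/5 of 2905070 = 1743042; 1,743,042 required, 1,743,596 in favor — approved.
Series C: 3/4 of 424961 = 318720.75, rounded up to 318721; 318,721 required, 318,721 in favor — approved.

Approved — every class gave the required vote.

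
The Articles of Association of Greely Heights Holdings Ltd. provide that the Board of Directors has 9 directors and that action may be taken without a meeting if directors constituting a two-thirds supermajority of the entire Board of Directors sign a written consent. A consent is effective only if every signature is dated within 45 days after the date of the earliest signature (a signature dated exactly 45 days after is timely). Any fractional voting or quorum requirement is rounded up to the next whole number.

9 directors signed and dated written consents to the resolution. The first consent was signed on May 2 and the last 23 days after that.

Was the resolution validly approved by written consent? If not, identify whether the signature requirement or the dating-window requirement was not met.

Effective — both the signature and dating-window requirements are satisfied.

Signatures required: a two-thirds supermajority of 9 — 2/3 of 9 = 6, so 6 needed; 9 signed. Sufficient.
Dating window: the latest signature is 23 days after the earliest; the limit is 45 days. Within the window.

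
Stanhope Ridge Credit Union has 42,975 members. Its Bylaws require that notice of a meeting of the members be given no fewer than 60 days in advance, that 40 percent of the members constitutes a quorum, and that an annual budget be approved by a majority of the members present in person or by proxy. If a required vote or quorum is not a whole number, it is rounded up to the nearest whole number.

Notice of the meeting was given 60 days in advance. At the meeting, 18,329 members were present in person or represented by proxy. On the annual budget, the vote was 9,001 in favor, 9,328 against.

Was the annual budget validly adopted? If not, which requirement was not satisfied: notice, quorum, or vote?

Notice: 60 days given; 60 required. Satisfied.
Quorum: 40% of 42,975 = 17,190; 18,329 present. Satisfied.
Vote: requires a majority of those present (18,329); a majority of 18329 is 9165, so 9,165 needed; 9,001 in favor. Not satisfied.

Invalid — vote requirement not satisfied.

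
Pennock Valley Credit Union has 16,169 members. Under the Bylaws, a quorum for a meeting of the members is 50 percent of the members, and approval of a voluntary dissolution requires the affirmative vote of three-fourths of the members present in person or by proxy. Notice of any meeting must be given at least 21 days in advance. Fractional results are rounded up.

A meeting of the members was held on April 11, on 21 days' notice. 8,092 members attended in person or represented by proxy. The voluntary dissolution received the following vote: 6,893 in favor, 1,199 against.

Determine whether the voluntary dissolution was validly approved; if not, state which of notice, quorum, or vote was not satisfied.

Notice: 21 days given; 21 required. Satisfied.
Quorum: 50% of 16,169 = 8,084.50, rounded up to 8,085; 8,092 present. Satisfied.
Vote: requires three-fourths of those present (8,092); 3/4 of 8092 = 6069, so 6,069 needed; 6,893 in favor. Satisfied.

Valid — all requirements satisfied.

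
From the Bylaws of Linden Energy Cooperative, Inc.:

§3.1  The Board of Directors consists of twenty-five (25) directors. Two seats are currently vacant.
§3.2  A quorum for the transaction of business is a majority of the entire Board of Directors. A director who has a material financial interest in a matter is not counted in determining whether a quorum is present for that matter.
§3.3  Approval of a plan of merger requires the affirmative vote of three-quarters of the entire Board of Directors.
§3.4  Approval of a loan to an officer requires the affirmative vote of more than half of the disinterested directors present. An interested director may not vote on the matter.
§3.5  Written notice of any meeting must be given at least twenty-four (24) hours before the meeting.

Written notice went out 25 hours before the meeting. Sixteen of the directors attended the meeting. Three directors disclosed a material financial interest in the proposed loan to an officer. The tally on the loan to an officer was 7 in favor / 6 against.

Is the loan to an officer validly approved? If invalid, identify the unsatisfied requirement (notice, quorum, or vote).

Valid — all requirements satisfied.

Notice: 25 hours given; 24 required (25 ≥ 24). Satisfied.
Quorum: 16 present, but the 3 interested directors do not count, leaving 13. Quorum is 13. Satisfied.
Vote: the loan to an officer requires a majority of the disinterested directors present (16 − 3 = 13). A majority of 13 is 7, so 7 affirmative votes are needed; 7 voted in favor. Satisfied.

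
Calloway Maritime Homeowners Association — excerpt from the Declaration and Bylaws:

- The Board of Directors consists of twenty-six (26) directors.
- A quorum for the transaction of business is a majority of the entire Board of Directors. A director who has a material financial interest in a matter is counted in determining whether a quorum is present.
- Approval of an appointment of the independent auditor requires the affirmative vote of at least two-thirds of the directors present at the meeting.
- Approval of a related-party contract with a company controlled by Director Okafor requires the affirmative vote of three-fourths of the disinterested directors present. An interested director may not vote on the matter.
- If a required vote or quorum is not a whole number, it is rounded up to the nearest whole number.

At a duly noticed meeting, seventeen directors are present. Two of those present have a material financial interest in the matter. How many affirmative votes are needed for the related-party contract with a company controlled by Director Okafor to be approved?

The related-party contract with a company controlled by Director Okafor requires three-fourths of the disinterested directors present (17 − 2 = 15).
3/4 of 15 = 11.25, rounded up to 12.

12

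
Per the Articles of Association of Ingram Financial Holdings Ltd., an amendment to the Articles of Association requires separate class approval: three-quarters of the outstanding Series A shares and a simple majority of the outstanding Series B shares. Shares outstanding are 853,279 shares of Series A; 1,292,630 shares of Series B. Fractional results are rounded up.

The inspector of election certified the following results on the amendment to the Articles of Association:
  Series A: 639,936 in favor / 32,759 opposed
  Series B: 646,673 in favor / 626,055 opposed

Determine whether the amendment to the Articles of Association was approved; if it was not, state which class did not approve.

Not approved — the Series A shares did not give the required vote.

Series A: 3/4 of 853279 = 639959.25, rounded up to 639960; 639,960 required, 639,936 in favor — not approved.
Series B: a majority of 1292630 is 646316; 646,316 required, 646,673 in favor — approved.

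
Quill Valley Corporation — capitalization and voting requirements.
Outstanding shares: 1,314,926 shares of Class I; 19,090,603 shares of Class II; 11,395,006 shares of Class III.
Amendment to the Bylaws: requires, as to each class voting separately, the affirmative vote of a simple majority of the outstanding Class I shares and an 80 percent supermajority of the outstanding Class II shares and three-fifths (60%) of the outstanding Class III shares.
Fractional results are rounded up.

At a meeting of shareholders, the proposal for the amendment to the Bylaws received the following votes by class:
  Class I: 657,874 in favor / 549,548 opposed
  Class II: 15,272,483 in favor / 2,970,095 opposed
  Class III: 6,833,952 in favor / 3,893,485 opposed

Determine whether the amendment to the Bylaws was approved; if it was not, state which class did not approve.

Not approved — the Class III shares did not give the required vote.

Class I: a majority of 1314926 is 657464; 657,464 required, 657,874 in favor — approved.
Class II: 4/5 of 19090603 = 15272482.40, rounded up to 15272483; 15,272,483 required, 15,272,483 in favor — approved.
Class III: 3/5 of 11395006 = 6837003.60, rounded up to 6837004; 6,837,004 required, 6,833,952 in favor — not approved.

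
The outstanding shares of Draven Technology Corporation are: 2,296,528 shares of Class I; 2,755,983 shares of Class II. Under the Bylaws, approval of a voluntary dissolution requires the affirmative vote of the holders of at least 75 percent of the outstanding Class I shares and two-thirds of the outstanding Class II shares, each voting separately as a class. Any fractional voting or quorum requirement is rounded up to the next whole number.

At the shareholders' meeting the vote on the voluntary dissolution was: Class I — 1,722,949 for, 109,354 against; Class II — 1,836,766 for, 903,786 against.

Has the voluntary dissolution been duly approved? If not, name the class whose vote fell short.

Not approved — the Class II shares did not give the required vote.

Class I: 3/4 of 2296528 = 1722396; 1,722,396 required, 1,722,949 in favor — approved.
Class II: 2/3 of 2755983 = 1837322; 1,837,322 required, 1,836,766 in favor — not approved.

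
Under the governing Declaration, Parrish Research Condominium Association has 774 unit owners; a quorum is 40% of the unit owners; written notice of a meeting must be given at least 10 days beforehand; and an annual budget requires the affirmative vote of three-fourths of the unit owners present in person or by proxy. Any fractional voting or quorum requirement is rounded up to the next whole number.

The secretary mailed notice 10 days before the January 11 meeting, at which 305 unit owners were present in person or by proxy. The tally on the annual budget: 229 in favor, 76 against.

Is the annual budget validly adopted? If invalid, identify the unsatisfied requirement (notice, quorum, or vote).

Invalid — quorum requirement not satisfied.

Notice: 10 days given; 10 required. Satisfied.
Quorum: 40% of 774 = 309.60, rounded up to 310; 305 present. Not satisfied.
Vote: requires three-fourths of those present (305); 3/4 of 305 = 228.75, rounded up to 229, so 229 needed; 229 in favor. Satisfied.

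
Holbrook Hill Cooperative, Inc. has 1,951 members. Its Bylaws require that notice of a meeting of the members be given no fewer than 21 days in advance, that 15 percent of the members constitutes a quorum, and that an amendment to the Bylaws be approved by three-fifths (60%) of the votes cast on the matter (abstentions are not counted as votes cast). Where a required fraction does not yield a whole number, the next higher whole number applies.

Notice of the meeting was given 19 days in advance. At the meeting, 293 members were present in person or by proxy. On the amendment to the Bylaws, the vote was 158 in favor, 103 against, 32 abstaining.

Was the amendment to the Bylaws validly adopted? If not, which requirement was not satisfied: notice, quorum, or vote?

Invalid — notice requirement not satisfied.

Notice: 19 days given; 21 required. Not satisfied.
Quorum: 15% of 1,951 = 292.65, rounded up to 293; 293 present. Satisfied.
Vote: requires three-fifths of the votes cast (293 − 32 abstaining = 261); 3/5 of 261 = 156.60, rounded up to 157, so 157 needed; 158 in favor. Satisfied.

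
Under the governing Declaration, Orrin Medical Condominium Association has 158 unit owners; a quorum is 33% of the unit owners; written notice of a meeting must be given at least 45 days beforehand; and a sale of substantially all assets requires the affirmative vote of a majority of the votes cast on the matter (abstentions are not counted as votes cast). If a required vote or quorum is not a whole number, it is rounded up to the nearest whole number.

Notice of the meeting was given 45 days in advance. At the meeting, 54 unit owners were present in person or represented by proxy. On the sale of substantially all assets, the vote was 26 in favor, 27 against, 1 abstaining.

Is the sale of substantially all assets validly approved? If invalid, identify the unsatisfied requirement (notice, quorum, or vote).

Invalid — vote requirement not satisfied.

Notice: 45 days given; 45 required. Satisfied.
Quorum: 33% of 158 = 52.14, rounded up to 53; 54 present. Satisfied.
Vote: requires a majority of the votes cast (54 − 1 abstaining = 53); a majority of 53 is 27, so 27 needed; 26 in favor. Not satisfied.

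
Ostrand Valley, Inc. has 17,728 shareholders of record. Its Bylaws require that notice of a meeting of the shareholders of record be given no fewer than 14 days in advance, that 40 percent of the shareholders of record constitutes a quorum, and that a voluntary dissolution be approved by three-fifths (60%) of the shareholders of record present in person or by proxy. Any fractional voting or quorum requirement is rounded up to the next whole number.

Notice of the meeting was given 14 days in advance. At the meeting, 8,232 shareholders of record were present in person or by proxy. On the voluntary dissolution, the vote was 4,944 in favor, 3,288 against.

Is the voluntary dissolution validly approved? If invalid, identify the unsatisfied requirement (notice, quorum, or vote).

Notice: 14 days given; 14 required. Satisfied.
Quorum: 40% of 17,728 = 7,091.20, rounded up to 7,092; 8,232 present. Satisfied.
Vote: requires three-fifths of those present (8,232); 3/5 of 8232 = 4939.20, rounded up to 4940, so 4,940 needed; 4,944 in favor. Satisfied.

Valid — all requirements satisfied.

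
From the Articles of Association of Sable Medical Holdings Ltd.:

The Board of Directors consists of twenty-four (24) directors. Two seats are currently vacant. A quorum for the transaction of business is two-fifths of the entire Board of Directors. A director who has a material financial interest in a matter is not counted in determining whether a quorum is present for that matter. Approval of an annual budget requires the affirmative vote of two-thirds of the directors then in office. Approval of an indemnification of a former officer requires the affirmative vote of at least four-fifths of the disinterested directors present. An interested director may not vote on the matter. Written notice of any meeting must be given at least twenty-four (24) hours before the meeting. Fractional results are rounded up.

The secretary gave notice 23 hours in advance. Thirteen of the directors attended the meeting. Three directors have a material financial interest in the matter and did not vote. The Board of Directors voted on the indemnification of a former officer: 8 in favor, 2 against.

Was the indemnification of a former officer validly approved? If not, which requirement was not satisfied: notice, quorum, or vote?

Invalid — notice requirement not satisfied.

Notice: 23 hours given; 24 required (23 < 24). Not satisfied.
Quorum: 13 present, but the 3 interested directors do not count, leaving 10. Quorum is 10. Satisfied.
Vote: the indemnification of a former officer requires four-fifths of the disinterested directors present (13 − 3 = 10). 4/5 of 10 = 8, so 8 affirmative votes are needed; 8 voted in favor. Satisfied.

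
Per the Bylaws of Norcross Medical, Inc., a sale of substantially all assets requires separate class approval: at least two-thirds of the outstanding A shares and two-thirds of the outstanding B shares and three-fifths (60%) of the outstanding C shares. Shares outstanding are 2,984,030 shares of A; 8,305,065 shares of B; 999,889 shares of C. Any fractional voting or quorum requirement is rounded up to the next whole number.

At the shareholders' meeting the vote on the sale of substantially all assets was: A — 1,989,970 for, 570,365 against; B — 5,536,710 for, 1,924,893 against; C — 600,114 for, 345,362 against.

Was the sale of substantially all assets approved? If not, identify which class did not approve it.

A: 2/3 of 2984030 = 1989353.33, rounded up to 1989354; 1,989,354 required, 1,989,970 in favor — approved.
B: 2/3 of 8305065 = 5536710; 5,536,710 required, 5,536,710 in favor — approved.
C: 3/5 of 999889 = 599933.40, rounded up to 599934; 599,934 required, 600,114 in favor — approved.

Approved — every class gave the required vote.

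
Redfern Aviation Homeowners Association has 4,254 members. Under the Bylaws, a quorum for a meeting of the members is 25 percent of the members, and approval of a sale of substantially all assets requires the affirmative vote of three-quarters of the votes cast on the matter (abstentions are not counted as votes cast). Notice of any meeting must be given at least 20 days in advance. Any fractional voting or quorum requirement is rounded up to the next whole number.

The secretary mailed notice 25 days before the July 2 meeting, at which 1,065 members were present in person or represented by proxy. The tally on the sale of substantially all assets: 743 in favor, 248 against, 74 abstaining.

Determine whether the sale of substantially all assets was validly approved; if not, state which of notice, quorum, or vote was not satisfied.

Invalid — vote requirement not satisfied.

Notice: 25 days given; 20 required. Satisfied.
Quorum: 25% of 4,254 = 1,063.50, rounded up to 1,064; 1,065 present. Satisfied.
Vote: requires three-fourths of the votes cast (1,065 − 74 abstaining = 991); 3/4 of 991 = 743.25, rounded up to 744, so 744 needed; 743 in favor. Not satisfied.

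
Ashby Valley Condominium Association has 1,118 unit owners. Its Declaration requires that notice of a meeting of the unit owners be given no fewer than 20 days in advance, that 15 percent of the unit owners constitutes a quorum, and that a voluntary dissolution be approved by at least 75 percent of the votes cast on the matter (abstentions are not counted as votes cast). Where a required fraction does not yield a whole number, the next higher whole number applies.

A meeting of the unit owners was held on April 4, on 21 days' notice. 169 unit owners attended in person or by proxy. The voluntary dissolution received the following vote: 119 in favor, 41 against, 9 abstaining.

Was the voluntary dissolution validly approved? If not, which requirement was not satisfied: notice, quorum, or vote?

Notice: 21 days given; 20 required. Satisfied.
Quorum: 15% of 1,118 = 167.70, rounded up to 168; 169 present. Satisfied.
Vote: requires three-fourths of the votes cast (169 − 9 abstaining = 160); 3/4 of 160 = 120, so 120 needed; 119 in favor. Not satisfied.

Invalid — vote requirement not satisfied.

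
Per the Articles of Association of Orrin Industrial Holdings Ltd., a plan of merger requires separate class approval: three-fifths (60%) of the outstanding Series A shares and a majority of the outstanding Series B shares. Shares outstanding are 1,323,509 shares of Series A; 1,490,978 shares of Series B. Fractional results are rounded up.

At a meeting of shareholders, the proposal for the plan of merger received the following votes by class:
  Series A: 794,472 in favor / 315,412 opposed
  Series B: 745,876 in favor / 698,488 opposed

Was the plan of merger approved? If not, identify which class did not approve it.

Series A: 3/5 of 1323509 = 794105.40, rounded up to 794106; 794,106 required, 794,472 in favor — approved.
Series B: a majority of 1490978 is 745490; 745,490 required, 745,876 in favor — approved.

Approved — every class gave the required vote.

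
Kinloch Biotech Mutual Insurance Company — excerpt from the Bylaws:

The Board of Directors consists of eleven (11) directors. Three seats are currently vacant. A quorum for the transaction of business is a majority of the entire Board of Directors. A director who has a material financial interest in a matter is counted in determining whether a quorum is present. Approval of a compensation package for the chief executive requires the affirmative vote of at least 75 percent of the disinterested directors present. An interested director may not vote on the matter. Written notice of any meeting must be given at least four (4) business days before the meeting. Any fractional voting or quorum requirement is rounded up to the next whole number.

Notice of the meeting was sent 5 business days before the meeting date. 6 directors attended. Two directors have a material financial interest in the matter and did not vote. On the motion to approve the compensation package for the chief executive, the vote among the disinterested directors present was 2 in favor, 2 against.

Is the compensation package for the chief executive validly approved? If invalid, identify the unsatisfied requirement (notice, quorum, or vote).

Invalid — vote requirement not satisfied.

Notice: 5 business days given; 4 required (5 ≥ 4). Satisfied.
Quorum: 6 present (interested directors count toward quorum); quorum is 6. Satisfied.
Vote: the compensation package for the chief executive requires three-fourths of the disinterested directors present (6 − 2 = 4). 3/4 of 4 = 3, so 3 affirmative votes are needed; 2 voted in favor. Not satisfied.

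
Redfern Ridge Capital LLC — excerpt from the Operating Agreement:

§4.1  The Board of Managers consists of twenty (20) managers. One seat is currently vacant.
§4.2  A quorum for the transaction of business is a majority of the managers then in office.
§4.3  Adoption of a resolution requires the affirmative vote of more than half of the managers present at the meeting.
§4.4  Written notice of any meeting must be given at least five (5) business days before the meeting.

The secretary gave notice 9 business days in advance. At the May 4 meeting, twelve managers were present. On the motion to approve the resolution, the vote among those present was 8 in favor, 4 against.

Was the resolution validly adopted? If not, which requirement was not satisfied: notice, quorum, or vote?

Valid — all requirements satisfied.

Notice: 9 business days given; 5 required (9 ≥ 5). Satisfied.
Quorum: 12 present; quorum is 10. Satisfied.
Vote: the resolution requires a majority of the managers present (12). A majority of 12 is 7, so 7 affirmative votes are needed; 8 voted in favor. Satisfied.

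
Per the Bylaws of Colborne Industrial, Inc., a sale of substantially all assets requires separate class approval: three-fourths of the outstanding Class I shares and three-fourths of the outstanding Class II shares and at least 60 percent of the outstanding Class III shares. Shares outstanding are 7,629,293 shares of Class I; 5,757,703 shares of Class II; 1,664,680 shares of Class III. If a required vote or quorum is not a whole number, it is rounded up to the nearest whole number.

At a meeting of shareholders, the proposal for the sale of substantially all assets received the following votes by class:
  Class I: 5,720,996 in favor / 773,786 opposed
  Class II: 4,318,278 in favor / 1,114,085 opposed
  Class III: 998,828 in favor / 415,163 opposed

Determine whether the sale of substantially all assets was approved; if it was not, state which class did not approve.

Class I: 3/4 of 7629293 = 5721969.75, rounded up to 5721970; 5,721,970 required, 5,720,996 in favor — not approved.
Class II: 3/4 of 5757703 = 4318277.25, rounded up to 4318278; 4,318,278 required, 4,318,278 in favor — approved.
Class III: 3/5 of 1664680 = 998808; 998,808 required, 998,828 in favor — approved.

Not approved — the Class I shares did not give the required vote.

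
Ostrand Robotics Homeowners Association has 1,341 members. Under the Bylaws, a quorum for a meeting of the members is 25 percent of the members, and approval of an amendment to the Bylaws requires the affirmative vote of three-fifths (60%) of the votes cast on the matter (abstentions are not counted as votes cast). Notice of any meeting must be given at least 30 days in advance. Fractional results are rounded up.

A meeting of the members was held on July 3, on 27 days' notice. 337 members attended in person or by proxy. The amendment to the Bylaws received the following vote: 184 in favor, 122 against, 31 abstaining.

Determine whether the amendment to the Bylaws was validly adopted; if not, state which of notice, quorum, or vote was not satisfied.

Notice: 27 days given; 30 required. Not satisfied.
Quorum: 25% of 1,341 = 335.25, rounded up to 336; 337 present. Satisfied.
Vote: requires three-fifths of the votes cast (337 − 31 abstaining = 306); 3/5 of 306 = 183.60, rounded up to 184, so 184 needed; 184 in favor. Satisfied.

Invalid — notice requirement not satisfied.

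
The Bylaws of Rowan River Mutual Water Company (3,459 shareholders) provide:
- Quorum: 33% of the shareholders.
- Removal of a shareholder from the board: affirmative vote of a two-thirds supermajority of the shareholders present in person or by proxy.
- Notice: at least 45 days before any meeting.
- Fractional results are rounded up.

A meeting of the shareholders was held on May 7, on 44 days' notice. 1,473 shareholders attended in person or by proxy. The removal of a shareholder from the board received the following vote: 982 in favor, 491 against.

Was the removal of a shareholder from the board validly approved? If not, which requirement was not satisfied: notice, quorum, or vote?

Notice: 44 days given; 45 required. Not satisfied.
Quorum: 33% of 3,459 = 1,141.47, rounded up to 1,142; 1,473 present. Satisfied.
Vote: requires two-thirds of those present (1,473); 2/3 of 1473 = 982, so 982 needed; 982 in favor. Satisfied.

Invalid — notice requirement not satisfied.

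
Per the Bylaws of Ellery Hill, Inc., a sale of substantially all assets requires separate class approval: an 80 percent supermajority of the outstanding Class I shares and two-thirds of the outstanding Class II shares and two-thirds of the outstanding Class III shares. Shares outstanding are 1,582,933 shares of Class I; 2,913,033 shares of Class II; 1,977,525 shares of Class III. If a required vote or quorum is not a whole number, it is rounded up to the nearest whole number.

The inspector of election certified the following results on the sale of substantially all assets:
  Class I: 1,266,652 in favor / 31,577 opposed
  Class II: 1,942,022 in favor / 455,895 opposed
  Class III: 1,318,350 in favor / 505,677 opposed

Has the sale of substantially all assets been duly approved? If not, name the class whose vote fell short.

Class I: 4/5 of 1582933 = 1266346.40, rounded up to 1266347; 1,266,347 required, 1,266,652 in favor — approved.
Class II: 2/3 of 2913033 = 1942022; 1,942,022 required, 1,942,022 in favor — approved.
Class III: 2/3 of 1977525 = 1318350; 1,318,350 required, 1,318,350 in favor — approved.

Approved — every class gave the required vote.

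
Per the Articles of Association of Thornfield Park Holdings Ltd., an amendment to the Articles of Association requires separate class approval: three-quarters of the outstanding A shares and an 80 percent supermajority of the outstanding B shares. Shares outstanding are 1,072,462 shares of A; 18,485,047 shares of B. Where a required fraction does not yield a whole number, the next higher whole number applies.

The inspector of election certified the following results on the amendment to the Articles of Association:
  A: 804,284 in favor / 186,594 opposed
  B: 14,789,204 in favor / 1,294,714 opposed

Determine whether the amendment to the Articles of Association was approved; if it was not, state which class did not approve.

Not approved — the A shares did not give the required vote.

A: 3/4 of 1072462 = 804346.50, rounded up to 804347; 804,347 required, 804,284 in favor — not approved.
B: 4/5 of 18485047 = 14788037.60, rounded up to 14788038; 14,788,038 required, 14,789,204 in favor — approved.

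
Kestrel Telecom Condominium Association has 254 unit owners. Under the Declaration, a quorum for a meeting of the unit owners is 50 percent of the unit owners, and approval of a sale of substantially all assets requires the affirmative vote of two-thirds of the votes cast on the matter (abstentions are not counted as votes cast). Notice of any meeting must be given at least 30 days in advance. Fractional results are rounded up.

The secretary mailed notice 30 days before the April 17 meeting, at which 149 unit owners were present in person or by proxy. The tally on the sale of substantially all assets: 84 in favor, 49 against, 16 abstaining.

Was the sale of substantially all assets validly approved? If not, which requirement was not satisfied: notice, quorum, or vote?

Notice: 30 days given; 30 required. Satisfied.
Quorum: 50% of 254 = 127; 149 present. Satisfied.
Vote: requires two-thirds of the votes cast (149 − 16 abstaining = 133); 2/3 of 133 = 88.67, rounded up to 89, so 89 needed; 84 in favor. Not satisfied.

Invalid — vote requirement not satisfied.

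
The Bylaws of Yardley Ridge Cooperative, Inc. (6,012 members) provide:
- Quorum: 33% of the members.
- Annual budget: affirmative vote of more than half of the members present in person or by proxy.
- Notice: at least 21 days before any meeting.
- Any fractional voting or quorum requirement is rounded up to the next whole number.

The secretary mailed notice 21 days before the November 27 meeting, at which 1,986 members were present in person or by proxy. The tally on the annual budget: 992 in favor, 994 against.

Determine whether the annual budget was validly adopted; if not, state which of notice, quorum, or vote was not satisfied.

Notice: 21 days given; 21 required. Satisfied.
Quorum: 33% of 6,012 = 1,983.96, rounded up to 1,984; 1,986 present. Satisfied.
Vote: requires a majority of those present (1,986); a majority of 1986 is 994, so 994 needed; 992 in favor. Not satisfied.

Invalid — vote requirement not satisfied.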